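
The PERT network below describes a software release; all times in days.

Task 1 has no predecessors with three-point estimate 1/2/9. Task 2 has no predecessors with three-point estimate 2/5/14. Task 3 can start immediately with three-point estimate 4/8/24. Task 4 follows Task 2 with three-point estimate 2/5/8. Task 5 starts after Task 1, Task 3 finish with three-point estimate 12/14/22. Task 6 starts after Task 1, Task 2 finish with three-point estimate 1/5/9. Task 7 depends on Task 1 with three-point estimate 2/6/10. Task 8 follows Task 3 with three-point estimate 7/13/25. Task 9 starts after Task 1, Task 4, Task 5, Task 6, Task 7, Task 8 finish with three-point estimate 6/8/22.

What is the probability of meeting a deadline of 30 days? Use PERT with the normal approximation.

te_Task 1 = (1 + 4·2 + 9)/6 = 18/6 = 3; σ²_Task 1 = ((9−1)/6)² = 1.778
te_Task 2 = (2 + 4·5 + 14)/6 = 36/6 = 6; σ²_Task 2 = ((14−2)/6)² = 4.000
te_Task 3 = (4 + 4·8 + 24)/6 = 60/6 = 10; σ²_Task 3 = ((24−4)/6)² = 11.111
te_Task 4 = (2 + 4·5 + 8)/6 = 30/6 = 5; σ²_Task 4 = ((8−2)/6)² = 1.000
te_Task 5 = (12 + 4·14 + 22)/6 = 90/6 = 15; σ²_Task 5 = ((22−12)/6)² = 2.778
te_Task 6 = (1 + 4·5 + 9)/6 = 30/6 = 5; σ²_Task 6 = ((9−1)/6)² = 1.778
te_Task 7 = (2 + 4·6 + 10)/6 = 36/6 = 6; σ²_Task 7 = ((10−2)/6)² = 1.778
te_Task 8 = (7 + 4·13 + 25)/6 = 84/6 = 14; σ²_Task 8 = ((25−7)/6)² = 9.000
te_Task 9 = (6 + 4·8 + 22)/6 = 60/6 = 10; σ²_Task 9 = ((22−6)/6)² = 7.111

Forward pass:
ES_Task 1 = 0; EF_Task 1 = 3
ES_Task 2 = 0; EF_Task 2 = 6
ES_Task 3 = 0; EF_Task 3 = 10
ES_Task 4 = 6; EF_Task 4 = 6+5 = 11
ES_Task 5 = max(EF_Task 1=3, EF_Task 3=10) = 10; EF_Task 5 = 10+15 = 25
ES_Task 6 = max(EF_Task 1=3, EF_Task 2=6) = 6; EF_Task 6 = 6+5 = 11
ES_Task 7 = 3; EF_Task 7 = 3+6 = 9
ES_Task 8 = 10; EF_Task 8 = 10+14 = 24
ES_Task 9 = max(EF_Task 1=3, EF_Task 4=11, EF_Task 5=25, EF_Task 6=11, EF_Task 7=9, EF_Task 8=24) = 25; EF_Task 9 = 25+10 = 35
Expected project duration μ = 35 days. Critical path: Task 3 → Task 5 → Task 9.

Variance along critical path = 11.111 + 2.778 + 7.111 = 21.000; σ = √21.000 = 4.583 days.
Z = (30 − 35) / 4.583 = -1.091
P(T ≤ 30) = Φ(-1.091) ≈ 0.138

0.138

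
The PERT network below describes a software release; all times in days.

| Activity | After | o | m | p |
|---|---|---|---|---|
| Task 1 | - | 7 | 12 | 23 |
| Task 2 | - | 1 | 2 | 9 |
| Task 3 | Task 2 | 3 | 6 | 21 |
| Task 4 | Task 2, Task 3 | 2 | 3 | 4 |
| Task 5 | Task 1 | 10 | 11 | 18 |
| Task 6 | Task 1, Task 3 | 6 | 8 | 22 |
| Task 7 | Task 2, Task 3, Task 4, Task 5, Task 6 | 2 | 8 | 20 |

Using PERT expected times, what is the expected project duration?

te_Task 1 = (7 + 4·12 + 23)/6 = 78/6 = 13
te_Task 2 = (1 + 4·2 + 9)/6 = 18/6 = 3
te_Task 3 = (3 + 4·6 + 21)/6 = 48/6 = 8
te_Task 4 = (2 + 4·3 + 4)/6 = 18/6 = 3
te_Task 5 = (10 + 4·11 + 18)/6 = 72/6 = 12
te_Task 6 = (6 + 4·8 + 22)/6 = 60/6 = 10
te_Task 7 = (2 + 4·8 + 20)/6 = 54/6 = 9

Forward pass:
ES_Task 1 = 0; EF_Task 1 = 13
ES_Task 2 = 0; EF_Task 2 = 3
ES_Task 3 = 3; EF_Task 3 = 3+8 = 11
ES_Task 4 = max(EF_Task 2=3, EF_Task 3=11) = 11; EF_Task 4 = 11+3 = 14
ES_Task 5 = 13; EF_Task 5 = 13+12 = 25
ES_Task 6 = max(EF_Task 1=13, EF_Task 3=11) = 13; EF_Task 6 = 13+10 = 23
ES_Task 7 = max(EF_Task 2=3, EF_Task 3=11, EF_Task 4=14, EF_Task 5=25, EF_Task 6=23) = 25; EF_Task 7 = 25+9 = 34
Expected project duration μ = 34 days. Critical path: Task 1 → Task 5 → Task 7.

34 days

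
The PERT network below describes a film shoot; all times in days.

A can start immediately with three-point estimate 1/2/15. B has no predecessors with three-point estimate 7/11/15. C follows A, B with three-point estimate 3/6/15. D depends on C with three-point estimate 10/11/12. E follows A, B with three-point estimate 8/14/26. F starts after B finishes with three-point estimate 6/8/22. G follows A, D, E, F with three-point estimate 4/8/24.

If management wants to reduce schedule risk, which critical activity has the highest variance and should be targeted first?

te_A = (1 + 4·2 + 15)/6 = 24/6 = 4; σ²_A = ((15−1)/6)² = 5.444
te_B = (7 + 4·11 + 15)/6 = 66/6 = 11; σ²_B = ((15−7)/6)² = 1.778
te_C = (3 + 4·6 + 15)/6 = 42/6 = 7; σ²_C = ((15−3)/6)² = 4.000
te_D = (10 + 4·11 + 12)/6 = 66/6 = 11; σ²_D = ((12−10)/6)² = 0.111
te_E = (8 + 4·14 + 26)/6 = 90/6 = 15; σ²_E = ((26−8)/6)² = 9.000
te_F = (6 + 4·8 + 22)/6 = 60/6 = 10; σ²_F = ((22−6)/6)² = 7.111
te_G = (4 + 4·8 + 24)/6 = 60/6 = 10; σ²_G = ((24−4)/6)² = 11.111

Forward pass:
ES_A = 0; EF_A = 4
ES_B = 0; EF_B = 11
ES_C = max(EF_A=4, EF_B=11) = 11; EF_C = 11+7 = 18
ES_D = 18; EF_D = 18+11 = 29
ES_E = max(EF_A=4, EF_B=11) = 11; EF_E = 11+15 = 26
ES_F = 11; EF_F = 11+10 = 21
ES_G = max(EF_A=4, EF_D=29, EF_E=26, EF_F=21) = 29; EF_G = 29+10 = 39
Expected project duration μ = 39 days. Critical path: B → C → D → G.

Variances on critical path: σ²_B=1.778, σ²_C=4.000, σ²_D=0.111, σ²_G=11.111.
Largest is σ²_G = 11.111.

G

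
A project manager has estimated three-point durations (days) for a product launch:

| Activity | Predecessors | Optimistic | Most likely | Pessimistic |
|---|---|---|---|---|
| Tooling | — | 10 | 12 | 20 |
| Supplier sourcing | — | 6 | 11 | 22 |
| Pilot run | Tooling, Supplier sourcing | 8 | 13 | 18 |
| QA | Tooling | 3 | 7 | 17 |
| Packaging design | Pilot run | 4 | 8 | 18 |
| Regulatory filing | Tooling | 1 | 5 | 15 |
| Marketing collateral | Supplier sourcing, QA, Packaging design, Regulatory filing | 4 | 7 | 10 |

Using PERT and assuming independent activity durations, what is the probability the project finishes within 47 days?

te_Tooling = (10 + 4·12 + 20)/6 = 78/6 = 13; σ²_Tooling = ((20−10)/6)² = 2.778
te_Supplier sourcing = (6 + 4·11 + 22)/6 = 72/6 = 12; σ²_Supplier sourcing = ((22−6)/6)² = 7.111
te_Pilot run = (8 + 4·13 + 18)/6 = 78/6 = 13; σ²_Pilot run = ((18−8)/6)² = 2.778
te_QA = (3 + 4·7 + 17)/6 = 48/6 = 8; σ²_QA = ((17−3)/6)² = 5.444
te_Packaging design = (4 + 4·8 + 18)/6 = 54/6 = 9; σ²_Packaging design = ((18−4)/6)² = 5.444
te_Regulatory filing = (1 + 4·5 + 15)/6 = 36/6 = 6; σ²_Regulatory filing = ((15−1)/6)² = 5.444
te_Marketing collateral = (4 + 4·7 + 10)/6 = 42/6 = 7; σ²_Marketing collateral = ((10−4)/6)² = 1.000

Forward pass:
ES_Tooling = 0; EF_Tooling = 13
ES_Supplier sourcing = 0; EF_Supplier sourcing = 12
ES_Pilot run = max(EF_Tooling=13, EF_Supplier sourcing=12) = 13; EF_Pilot run = 13+13 = 26
ES_QA = 13; EF_QA = 13+8 = 21
ES_Packaging design = 26; EF_Packaging design = 26+9 = 35
ES_Regulatory filing = 13; EF_Regulatory filing = 13+6 = 19
ES_Marketing collateral = max(EF_Supplier sourcing=12, EF_QA=21, EF_Packaging design=35, EF_Regulatory filing=19) = 35; EF_Marketing collateral = 35+7 = 42
Expected project duration μ = 42 days. Critical path: Tooling → Pilot run → Packaging design → Marketing collateral.

Variance along critical path = 2.778 + 2.778 + 5.444 + 1.000 = 12.000; σ = √12.000 = 3.464 days.
Z = (47 − 42) / 3.464 = 1.443
P(T ≤ 47) = Φ(1.443) ≈ 0.926

0.926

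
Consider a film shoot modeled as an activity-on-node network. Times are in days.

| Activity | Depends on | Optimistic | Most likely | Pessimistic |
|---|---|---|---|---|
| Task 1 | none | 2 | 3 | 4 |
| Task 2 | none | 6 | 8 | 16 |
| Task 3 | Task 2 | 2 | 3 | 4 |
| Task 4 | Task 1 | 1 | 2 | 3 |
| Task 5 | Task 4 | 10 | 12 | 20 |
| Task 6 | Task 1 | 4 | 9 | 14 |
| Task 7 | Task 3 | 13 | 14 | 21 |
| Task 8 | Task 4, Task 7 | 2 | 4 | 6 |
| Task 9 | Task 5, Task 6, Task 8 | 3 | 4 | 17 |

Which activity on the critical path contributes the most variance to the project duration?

Task 9

te_Task 1 = (2 + 4·3 + 4)/6 = 18/6 = 3; σ²_Task 1 = ((4−2)/6)² = 0.111
te_Task 2 = (6 + 4·8 + 16)/6 = 54/6 = 9; σ²_Task 2 = ((16−6)/6)² = 2.778
te_Task 3 = (2 + 4·3 + 4)/6 = 18/6 = 3; σ²_Task 3 = ((4−2)/6)² = 0.111
te_Task 4 = (1 + 4·2 + 3)/6 = 12/6 = 2; σ²_Task 4 = ((3−1)/6)² = 0.111
te_Task 5 = (10 + 4·12 + 20)/6 = 78/6 = 13; σ²_Task 5 = ((20−10)/6)² = 2.778
te_Task 6 = (4 + 4·9 + 14)/6 = 54/6 = 9; σ²_Task 6 = ((14−4)/6)² = 2.778
te_Task 7 = (13 + 4·14 + 21)/6 = 90/6 = 15; σ²_Task 7 = ((21−13)/6)² = 1.778
te_Task 8 = (2 + 4·4 + 6)/6 = 24/6 = 4; σ²_Task 8 = ((6−2)/6)² = 0.444
te_Task 9 = (3 + 4·4 + 17)/6 = 36/6 = 6; σ²_Task 9 = ((17−3)/6)² = 5.444

Forward pass:
ES_Task 1 = 0; EF_Task 1 = 3
ES_Task 2 = 0; EF_Task 2 = 9
ES_Task 3 = 9; EF_Task 3 = 9+3 = 12
ES_Task 4 = 3; EF_Task 4 = 3+2 = 5
ES_Task 5 = 5; EF_Task 5 = 5+13 = 18
ES_Task 6 = 3; EF_Task 6 = 3+9 = 12
ES_Task 7 = 12; EF_Task 7 = 12+15 = 27
ES_Task 8 = max(EF_Task 4=5, EF_Task 7=27) = 27; EF_Task 8 = 27+4 = 31
ES_Task 9 = max(EF_Task 5=18, EF_Task 6=12, EF_Task 8=31) = 31; EF_Task 9 = 31+6 = 37
Expected project duration μ = 37 days. Critical path: Task 2 → Task 3 → Task 7 → Task 8 → Task 9.

Variances on critical path: σ²_Task 2=2.778, σ²_Task 3=0.111, σ²_Task 7=1.778, σ²_Task 8=0.444, σ²_Task 9=5.444.
Largest is σ²_Task 9 = 5.444.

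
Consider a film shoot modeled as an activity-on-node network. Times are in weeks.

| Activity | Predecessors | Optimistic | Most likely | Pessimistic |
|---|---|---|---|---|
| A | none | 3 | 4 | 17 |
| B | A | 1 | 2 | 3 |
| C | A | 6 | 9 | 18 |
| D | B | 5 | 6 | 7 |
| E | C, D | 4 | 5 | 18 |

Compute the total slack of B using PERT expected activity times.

te_A = (3 + 4·4 + 17)/6 = 36/6 = 6
te_B = (1 + 4·2 + 3)/6 = 12/6 = 2
te_C = (6 + 4·9 + 18)/6 = 60/6 = 10
te_D = (5 + 4·6 + 7)/6 = 36/6 = 6
te_E = (4 + 4·5 + 18)/6 = 42/6 = 7

Forward pass:
ES_A = 0; EF_A = 6
ES_B = 6; EF_B = 6+2 = 8
ES_C = 6; EF_C = 6+10 = 16
ES_D = 8; EF_D = 8+6 = 14
ES_E = max(EF_C=16, EF_D=14) = 16; EF_E = 16+7 = 23
Expected project duration μ = 23 weeks. Critical path: A → C → E.

Backward pass:
LF_E = 23; LS_E = 23−7 = 16
LF_D = LS_E = 16; LS_D = 16−6 = 10
LF_C = LS_E = 16; LS_C = 16−10 = 6
LF_B = LS_D = 10; LS_B = 10−2 = 8
LF_A = min(LS_B=8, LS_C=6) = 6; LS_A = 6−6 = 0
Slack_B = LS_B − ES_B = 8 − 6 = 2

2 weeks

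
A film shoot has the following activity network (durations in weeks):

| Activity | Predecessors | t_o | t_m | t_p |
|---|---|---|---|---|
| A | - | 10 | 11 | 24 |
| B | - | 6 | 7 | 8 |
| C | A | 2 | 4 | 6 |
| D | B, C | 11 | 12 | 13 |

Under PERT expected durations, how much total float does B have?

10 weeks

te_A = (10 + 4·11 + 24)/6 = 78/6 = 13
te_B = (6 + 4·7 + 8)/6 = 42/6 = 7
te_C = (2 + 4·4 + 6)/6 = 24/6 = 4
te_D = (11 + 4·12 + 13)/6 = 72/6 = 12

Forward pass:
ES_A = 0; EF_A = 13
ES_B = 0; EF_B = 7
ES_C = 13; EF_C = 13+4 = 17
ES_D = max(EF_B=7, EF_C=17) = 17; EF_D = 17+12 = 29
Expected project duration μ = 29 weeks. Critical path: A → C → D.

Backward pass:
LF_D = 29; LS_D = 29−12 = 17
LF_C = LS_D = 17; LS_C = 17−4 = 13
LF_B = LS_D = 17; LS_B = 17−7 = 10
LF_A = LS_C = 13; LS_A = 13−13 = 0
Slack_B = LS_B − ES_B = 10 − 0 = 10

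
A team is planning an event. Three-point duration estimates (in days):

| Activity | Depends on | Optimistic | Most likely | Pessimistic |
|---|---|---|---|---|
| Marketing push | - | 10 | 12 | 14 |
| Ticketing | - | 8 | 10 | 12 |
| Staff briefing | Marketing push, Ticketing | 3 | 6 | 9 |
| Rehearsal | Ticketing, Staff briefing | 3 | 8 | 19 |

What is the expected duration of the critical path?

te_Marketing push = (10 + 4·12 + 14)/6 = 72/6 = 12
te_Ticketing = (8 + 4·10 + 12)/6 = 60/6 = 10
te_Staff briefing = (3 + 4·6 + 9)/6 = 36/6 = 6
te_Rehearsal = (3 + 4·8 + 19)/6 = 54/6 = 9

Forward pass:
ES_Marketing push = 0; EF_Marketing push = 12
ES_Ticketing = 0; EF_Ticketing = 10
ES_Staff briefing = max(EF_Marketing push=12, EF_Ticketing=10) = 12; EF_Staff briefing = 12+6 = 18
ES_Rehearsal = max(EF_Ticketing=10, EF_Staff briefing=18) = 18; EF_Rehearsal = 18+9 = 27
Expected project duration μ = 27 days. Critical path: Marketing push → Staff briefing → Rehearsal.

27 days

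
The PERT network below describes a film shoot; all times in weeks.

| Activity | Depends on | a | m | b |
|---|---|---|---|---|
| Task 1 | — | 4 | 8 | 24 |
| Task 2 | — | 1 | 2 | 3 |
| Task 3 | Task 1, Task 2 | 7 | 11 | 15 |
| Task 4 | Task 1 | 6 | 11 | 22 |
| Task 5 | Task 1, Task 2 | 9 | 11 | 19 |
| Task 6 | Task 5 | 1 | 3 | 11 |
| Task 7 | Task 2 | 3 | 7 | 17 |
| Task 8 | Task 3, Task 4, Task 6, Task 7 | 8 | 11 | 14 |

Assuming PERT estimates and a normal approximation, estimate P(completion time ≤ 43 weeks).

te_Task 1 = (4 + 4·8 + 24)/6 = 60/6 = 10; σ²_Task 1 = ((24−4)/6)² = 11.111
te_Task 2 = (1 + 4·2 + 3)/6 = 12/6 = 2; σ²_Task 2 = ((3−1)/6)² = 0.111
te_Task 3 = (7 + 4·11 + 15)/6 = 66/6 = 11; σ²_Task 3 = ((15−7)/6)² = 1.778
te_Task 4 = (6 + 4·11 + 22)/6 = 72/6 = 12; σ²_Task 4 = ((22−6)/6)² = 7.111
te_Task 5 = (9 + 4·11 + 19)/6 = 72/6 = 12; σ²_Task 5 = ((19−9)/6)² = 2.778
te_Task 6 = (1 + 4·3 + 11)/6 = 24/6 = 4; σ²_Task 6 = ((11−1)/6)² = 2.778
te_Task 7 = (3 + 4·7 + 17)/6 = 48/6 = 8; σ²_Task 7 = ((17−3)/6)² = 5.444
te_Task 8 = (8 + 4·11 + 14)/6 = 66/6 = 11; σ²_Task 8 = ((14−8)/6)² = 1.000

Forward pass:
ES_Task 1 = 0; EF_Task 1 = 10
ES_Task 2 = 0; EF_Task 2 = 2
ES_Task 3 = max(EF_Task 1=10, EF_Task 2=2) = 10; EF_Task 3 = 10+11 = 21
ES_Task 4 = 10; EF_Task 4 = 10+12 = 22
ES_Task 5 = max(EF_Task 1=10, EF_Task 2=2) = 10; EF_Task 5 = 10+12 = 22
ES_Task 6 = 22; EF_Task 6 = 22+4 = 26
ES_Task 7 = 2; EF_Task 7 = 2+8 = 10
ES_Task 8 = max(EF_Task 3=21, EF_Task 4=22, EF_Task 6=26, EF_Task 7=10) = 26; EF_Task 8 = 26+11 = 37
Expected project duration μ = 37 weeks. Critical path: Task 1 → Task 5 → Task 6 → Task 8.

Variance along critical path = 11.111 + 2.778 + 2.778 + 1.000 = 17.667; σ = √17.667 = 4.203 weeks.
Z = (43 − 37) / 4.203 = 1.427
P(T ≤ 43) = Φ(1.427) ≈ 0.923

0.923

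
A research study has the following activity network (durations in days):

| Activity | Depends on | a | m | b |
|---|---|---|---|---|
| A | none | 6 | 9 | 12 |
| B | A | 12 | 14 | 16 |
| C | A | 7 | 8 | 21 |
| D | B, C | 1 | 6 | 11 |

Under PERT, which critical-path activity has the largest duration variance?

D

te_A = (6 + 4·9 + 12)/6 = 54/6 = 9; σ²_A = ((12−6)/6)² = 1.000
te_B = (12 + 4·14 + 16)/6 = 84/6 = 14; σ²_B = ((16−12)/6)² = 0.444
te_C = (7 + 4·8 + 21)/6 = 60/6 = 10; σ²_C = ((21−7)/6)² = 5.444
te_D = (1 + 4·6 + 11)/6 = 36/6 = 6; σ²_D = ((11−1)/6)² = 2.778

Forward pass:
ES_A = 0; EF_A = 9
ES_B = 9; EF_B = 9+14 = 23
ES_C = 9; EF_C = 9+10 = 19
ES_D = max(EF_B=23, EF_C=19) = 23; EF_D = 23+6 = 29
Expected project duration μ = 29 days. Critical path: A → B → D.

Variances on critical path: σ²_A=1.000, σ²_B=0.444, σ²_D=2.778.
Largest is σ²_D = 2.778.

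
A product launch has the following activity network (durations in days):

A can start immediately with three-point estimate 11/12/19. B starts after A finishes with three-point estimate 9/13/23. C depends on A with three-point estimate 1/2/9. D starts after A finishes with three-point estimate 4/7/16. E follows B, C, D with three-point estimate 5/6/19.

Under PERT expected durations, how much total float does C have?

te_A = (11 + 4·12 + 19)/6 = 78/6 = 13
te_B = (9 + 4·13 + 23)/6 = 84/6 = 14
te_C = (1 + 4·2 + 9)/6 = 18/6 = 3
te_D = (4 + 4·7 + 16)/6 = 48/6 = 8
te_E = (5 + 4·6 + 19)/6 = 48/6 = 8

Forward pass:
ES_A = 0; EF_A = 13
ES_B = 13; EF_B = 13+14 = 27
ES_C = 13; EF_C = 13+3 = 16
ES_D = 13; EF_D = 13+8 = 21
ES_E = max(EF_B=27, EF_C=16, EF_D=21) = 27; EF_E = 27+8 = 35
Expected project duration μ = 35 days. Critical path: A → B → E.

Backward pass:
LF_E = 35; LS_E = 35−8 = 27
LF_D = LS_E = 27; LS_D = 27−8 = 19
LF_C = LS_E = 27; LS_C = 27−3 = 24
LF_B = LS_E = 27; LS_B = 27−14 = 13
LF_A = min(LS_B=13, LS_C=24, LS_D=19) = 13; LS_A = 13−13 = 0
Slack_C = LS_C − ES_C = 24 − 13 = 11

11 days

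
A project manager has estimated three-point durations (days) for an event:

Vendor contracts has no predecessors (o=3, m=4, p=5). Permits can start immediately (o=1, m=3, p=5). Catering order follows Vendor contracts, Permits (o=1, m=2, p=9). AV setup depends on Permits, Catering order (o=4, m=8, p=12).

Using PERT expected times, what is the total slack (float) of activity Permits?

te_Vendor contracts = (3 + 4·4 + 5)/6 = 24/6 = 4
te_Permits = (1 + 4·3 + 5)/6 = 18/6 = 3
te_Catering order = (1 + 4·2 + 9)/6 = 18/6 = 3
te_AV setup = (4 + 4·8 + 12)/6 = 48/6 = 8

Forward pass:
ES_Vendor contracts = 0; EF_Vendor contracts = 4
ES_Permits = 0; EF_Permits = 3
ES_Catering order = max(EF_Vendor contracts=4, EF_Permits=3) = 4; EF_Catering order = 4+3 = 7
ES_AV setup = max(EF_Permits=3, EF_Catering order=7) = 7; EF_AV setup = 7+8 = 15
Expected project duration μ = 15 days. Critical path: Vendor contracts → Catering order → AV setup.

Backward pass:
LF_AV setup = 15; LS_AV setup = 15−8 = 7
LF_Catering order = LS_AV setup = 7; LS_Catering order = 7−3 = 4
LF_Permits = min(LS_Catering order=4, LS_AV setup=7) = 4; LS_Permits = 4−3 = 1
LF_Vendor contracts = LS_Catering order = 4; LS_Vendor contracts = 4−4 = 0
Slack_Permits = LS_Permits − ES_Permits = 1 − 0 = 1

1 days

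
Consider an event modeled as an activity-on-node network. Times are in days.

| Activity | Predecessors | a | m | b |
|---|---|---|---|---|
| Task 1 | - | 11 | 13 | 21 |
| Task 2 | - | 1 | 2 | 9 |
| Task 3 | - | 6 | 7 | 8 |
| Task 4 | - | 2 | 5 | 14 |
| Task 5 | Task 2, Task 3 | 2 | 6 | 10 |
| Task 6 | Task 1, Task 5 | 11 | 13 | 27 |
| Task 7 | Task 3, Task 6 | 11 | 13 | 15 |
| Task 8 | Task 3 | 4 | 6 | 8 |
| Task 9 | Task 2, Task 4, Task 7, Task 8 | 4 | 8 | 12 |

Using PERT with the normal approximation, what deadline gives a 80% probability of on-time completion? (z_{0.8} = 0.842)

te_Task 1 = (11 + 4·13 + 21)/6 = 84/6 = 14; σ²_Task 1 = ((21−11)/6)² = 2.778
te_Task 2 = (1 + 4·2 + 9)/6 = 18/6 = 3; σ²_Task 2 = ((9−1)/6)² = 1.778
te_Task 3 = (6 + 4·7 + 8)/6 = 42/6 = 7; σ²_Task 3 = ((8−6)/6)² = 0.111
te_Task 4 = (2 + 4·5 + 14)/6 = 36/6 = 6; σ²_Task 4 = ((14−2)/6)² = 4.000
te_Task 5 = (2 + 4·6 + 10)/6 = 36/6 = 6; σ²_Task 5 = ((10−2)/6)² = 1.778
te_Task 6 = (11 + 4·13 + 27)/6 = 90/6 = 15; σ²_Task 6 = ((27−11)/6)² = 7.111
te_Task 7 = (11 + 4·13 + 15)/6 = 78/6 = 13; σ²_Task 7 = ((15−11)/6)² = 0.444
te_Task 8 = (4 + 4·6 + 8)/6 = 36/6 = 6; σ²_Task 8 = ((8−4)/6)² = 0.444
te_Task 9 = (4 + 4·8 + 12)/6 = 48/6 = 8; σ²_Task 9 = ((12−4)/6)² = 1.778

Forward pass:
ES_Task 1 = 0; EF_Task 1 = 14
ES_Task 2 = 0; EF_Task 2 = 3
ES_Task 3 = 0; EF_Task 3 = 7
ES_Task 4 = 0; EF_Task 4 = 6
ES_Task 5 = max(EF_Task 2=3, EF_Task 3=7) = 7; EF_Task 5 = 7+6 = 13
ES_Task 6 = max(EF_Task 1=14, EF_Task 5=13) = 14; EF_Task 6 = 14+15 = 29
ES_Task 7 = max(EF_Task 3=7, EF_Task 6=29) = 29; EF_Task 7 = 29+13 = 42
ES_Task 8 = 7; EF_Task 8 = 7+6 = 13
ES_Task 9 = max(EF_Task 2=3, EF_Task 4=6, EF_Task 7=42, EF_Task 8=13) = 42; EF_Task 9 = 42+8 = 50
Expected project duration μ = 50 days. Critical path: Task 1 → Task 6 → Task 7 → Task 9.

Variance along critical path = 2.778 + 7.111 + 0.444 + 1.778 = 12.111; σ = 3.480 days.
D = μ + z·σ = 50 + 0.842·3.480 = 52.9 days

52.9 days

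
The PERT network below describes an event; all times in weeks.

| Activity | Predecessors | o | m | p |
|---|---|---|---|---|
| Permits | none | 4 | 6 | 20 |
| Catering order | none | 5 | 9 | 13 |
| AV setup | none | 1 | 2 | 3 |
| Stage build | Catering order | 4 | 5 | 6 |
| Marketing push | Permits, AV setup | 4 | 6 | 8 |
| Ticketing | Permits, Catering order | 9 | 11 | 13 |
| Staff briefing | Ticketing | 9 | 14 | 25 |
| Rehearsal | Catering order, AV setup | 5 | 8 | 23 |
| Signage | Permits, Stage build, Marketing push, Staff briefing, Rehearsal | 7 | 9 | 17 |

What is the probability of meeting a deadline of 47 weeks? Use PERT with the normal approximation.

0.717

te_Permits = (4 + 4·6 + 20)/6 = 48/6 = 8; σ²_Permits = ((20−4)/6)² = 7.111
te_Catering order = (5 + 4·9 + 13)/6 = 54/6 = 9; σ²_Catering order = ((13−5)/6)² = 1.778
te_AV setup = (1 + 4·2 + 3)/6 = 12/6 = 2; σ²_AV setup = ((3−1)/6)² = 0.111
te_Stage build = (4 + 4·5 + 6)/6 = 30/6 = 5; σ²_Stage build = ((6−4)/6)² = 0.111
te_Marketing push = (4 + 4·6 + 8)/6 = 36/6 = 6; σ²_Marketing push = ((8−4)/6)² = 0.444
te_Ticketing = (9 + 4·11 + 13)/6 = 66/6 = 11; σ²_Ticketing = ((13−9)/6)² = 0.444
te_Staff briefing = (9 + 4·14 + 25)/6 = 90/6 = 15; σ²_Staff briefing = ((25−9)/6)² = 7.111
te_Rehearsal = (5 + 4·8 + 23)/6 = 60/6 = 10; σ²_Rehearsal = ((23−5)/6)² = 9.000
te_Signage = (7 + 4·9 + 17)/6 = 60/6 = 10; σ²_Signage = ((17−7)/6)² = 2.778

Forward pass:
ES_Permits = 0; EF_Permits = 8
ES_Catering order = 0; EF_Catering order = 9
ES_AV setup = 0; EF_AV setup = 2
ES_Stage build = 9; EF_Stage build = 9+5 = 14
ES_Marketing push = max(EF_Permits=8, EF_AV setup=2) = 8; EF_Marketing push = 8+6 = 14
ES_Ticketing = max(EF_Permits=8, EF_Catering order=9) = 9; EF_Ticketing = 9+11 = 20
ES_Staff briefing = 20; EF_Staff briefing = 20+15 = 35
ES_Rehearsal = max(EF_Catering order=9, EF_AV setup=2) = 9; EF_Rehearsal = 9+10 = 19
ES_Signage = max(EF_Permits=8, EF_Stage build=14, EF_Marketing push=14, EF_Staff briefing=35, EF_Rehearsal=19) = 35; EF_Signage = 35+10 = 45
Expected project duration μ = 45 weeks. Critical path: Catering order → Ticketing → Staff briefing → Signage.

Variance along critical path = 1.778 + 0.444 + 7.111 + 2.778 = 12.111; σ = √12.111 = 3.480 weeks.
Z = (47 − 45) / 3.480 = 0.575
P(T ≤ 47) = Φ(0.575) ≈ 0.717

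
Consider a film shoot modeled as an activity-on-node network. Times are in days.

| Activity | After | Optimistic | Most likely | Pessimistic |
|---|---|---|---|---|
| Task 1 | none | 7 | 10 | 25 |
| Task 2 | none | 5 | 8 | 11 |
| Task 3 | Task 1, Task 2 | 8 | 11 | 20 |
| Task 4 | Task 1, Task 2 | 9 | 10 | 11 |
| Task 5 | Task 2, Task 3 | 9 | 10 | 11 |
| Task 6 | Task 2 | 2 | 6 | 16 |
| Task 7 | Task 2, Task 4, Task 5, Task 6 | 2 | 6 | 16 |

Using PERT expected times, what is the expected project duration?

te_Task 1 = (7 + 4·10 + 25)/6 = 72/6 = 12
te_Task 2 = (5 + 4·8 + 11)/6 = 48/6 = 8
te_Task 3 = (8 + 4·11 + 20)/6 = 72/6 = 12
te_Task 4 = (9 + 4·10 + 11)/6 = 60/6 = 10
te_Task 5 = (9 + 4·10 + 11)/6 = 60/6 = 10
te_Task 6 = (2 + 4·6 + 16)/6 = 42/6 = 7
te_Task 7 = (2 + 4·6 + 16)/6 = 42/6 = 7

Forward pass:
ES_Task 1 = 0; EF_Task 1 = 12
ES_Task 2 = 0; EF_Task 2 = 8
ES_Task 3 = max(EF_Task 1=12, EF_Task 2=8) = 12; EF_Task 3 = 12+12 = 24
ES_Task 4 = max(EF_Task 1=12, EF_Task 2=8) = 12; EF_Task 4 = 12+10 = 22
ES_Task 5 = max(EF_Task 2=8, EF_Task 3=24) = 24; EF_Task 5 = 24+10 = 34
ES_Task 6 = 8; EF_Task 6 = 8+7 = 15
ES_Task 7 = max(EF_Task 2=8, EF_Task 4=22, EF_Task 5=34, EF_Task 6=15) = 34; EF_Task 7 = 34+7 = 41
Expected project duration μ = 41 days. Critical path: Task 1 → Task 3 → Task 5 → Task 7.

41 days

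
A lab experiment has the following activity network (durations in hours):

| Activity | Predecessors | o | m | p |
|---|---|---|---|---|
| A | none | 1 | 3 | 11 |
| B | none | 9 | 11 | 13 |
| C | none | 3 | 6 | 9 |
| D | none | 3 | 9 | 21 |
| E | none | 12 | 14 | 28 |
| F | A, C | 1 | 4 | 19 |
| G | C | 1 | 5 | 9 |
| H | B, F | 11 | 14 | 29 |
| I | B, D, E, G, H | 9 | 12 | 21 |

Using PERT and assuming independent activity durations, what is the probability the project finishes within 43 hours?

0.662

te_A = (1 + 4·3 + 11)/6 = 24/6 = 4; σ²_A = ((11−1)/6)² = 2.778
te_B = (9 + 4·11 + 13)/6 = 66/6 = 11; σ²_B = ((13−9)/6)² = 0.444
te_C = (3 + 4·6 + 9)/6 = 36/6 = 6; σ²_C = ((9−3)/6)² = 1.000
te_D = (3 + 4·9 + 21)/6 = 60/6 = 10; σ²_D = ((21−3)/6)² = 9.000
te_E = (12 + 4·14 + 28)/6 = 96/6 = 16; σ²_E = ((28−12)/6)² = 7.111
te_F = (1 + 4·4 + 19)/6 = 36/6 = 6; σ²_F = ((19−1)/6)² = 9.000
te_G = (1 + 4·5 + 9)/6 = 30/6 = 5; σ²_G = ((9−1)/6)² = 1.778
te_H = (11 + 4·14 + 29)/6 = 96/6 = 16; σ²_H = ((29−11)/6)² = 9.000
te_I = (9 + 4·12 + 21)/6 = 78/6 = 13; σ²_I = ((21−9)/6)² = 4.000

Forward pass:
ES_A = 0; EF_A = 4
ES_B = 0; EF_B = 11
ES_C = 0; EF_C = 6
ES_D = 0; EF_D = 10
ES_E = 0; EF_E = 16
ES_F = max(EF_A=4, EF_C=6) = 6; EF_F = 6+6 = 12
ES_G = 6; EF_G = 6+5 = 11
ES_H = max(EF_B=11, EF_F=12) = 12; EF_H = 12+16 = 28
ES_I = max(EF_B=11, EF_D=10, EF_E=16, EF_G=11, EF_H=28) = 28; EF_I = 28+13 = 41
Expected project duration μ = 41 hours. Critical path: C → F → H → I.

Variance along critical path = 1.000 + 9.000 + 9.000 + 4.000 = 23.000; σ = √23.000 = 4.796 hours.
Z = (43 − 41) / 4.796 = 0.417
P(T ≤ 43) = Φ(0.417) ≈ 0.662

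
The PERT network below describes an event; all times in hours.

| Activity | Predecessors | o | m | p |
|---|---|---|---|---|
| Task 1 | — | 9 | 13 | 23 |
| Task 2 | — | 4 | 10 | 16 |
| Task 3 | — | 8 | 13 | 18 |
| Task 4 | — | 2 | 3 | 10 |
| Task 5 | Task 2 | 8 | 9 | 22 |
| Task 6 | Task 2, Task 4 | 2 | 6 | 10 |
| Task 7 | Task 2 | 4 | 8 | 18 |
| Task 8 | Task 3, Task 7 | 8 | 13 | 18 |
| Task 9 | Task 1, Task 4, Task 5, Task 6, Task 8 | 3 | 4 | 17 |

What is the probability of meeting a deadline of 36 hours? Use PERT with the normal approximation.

0.317

te_Task 1 = (9 + 4·13 + 23)/6 = 84/6 = 14; σ²_Task 1 = ((23−9)/6)² = 5.444
te_Task 2 = (4 + 4·10 + 16)/6 = 60/6 = 10; σ²_Task 2 = ((16−4)/6)² = 4.000
te_Task 3 = (8 + 4·13 + 18)/6 = 78/6 = 13; σ²_Task 3 = ((18−8)/6)² = 2.778
te_Task 4 = (2 + 4·3 + 10)/6 = 24/6 = 4; σ²_Task 4 = ((10−2)/6)² = 1.778
te_Task 5 = (8 + 4·9 + 22)/6 = 66/6 = 11; σ²_Task 5 = ((22−8)/6)² = 5.444
te_Task 6 = (2 + 4·6 + 10)/6 = 36/6 = 6; σ²_Task 6 = ((10−2)/6)² = 1.778
te_Task 7 = (4 + 4·8 + 18)/6 = 54/6 = 9; σ²_Task 7 = ((18−4)/6)² = 5.444
te_Task 8 = (8 + 4·13 + 18)/6 = 78/6 = 13; σ²_Task 8 = ((18−8)/6)² = 2.778
te_Task 9 = (3 + 4·4 + 17)/6 = 36/6 = 6; σ²_Task 9 = ((17−3)/6)² = 5.444

Forward pass:
ES_Task 1 = 0; EF_Task 1 = 14
ES_Task 2 = 0; EF_Task 2 = 10
ES_Task 3 = 0; EF_Task 3 = 13
ES_Task 4 = 0; EF_Task 4 = 4
ES_Task 5 = 10; EF_Task 5 = 10+11 = 21
ES_Task 6 = max(EF_Task 2=10, EF_Task 4=4) = 10; EF_Task 6 = 10+6 = 16
ES_Task 7 = 10; EF_Task 7 = 10+9 = 19
ES_Task 8 = max(EF_Task 3=13, EF_Task 7=19) = 19; EF_Task 8 = 19+13 = 32
ES_Task 9 = max(EF_Task 1=14, EF_Task 4=4, EF_Task 5=21, EF_Task 6=16, EF_Task 8=32) = 32; EF_Task 9 = 32+6 = 38
Expected project duration μ = 38 hours. Critical path: Task 2 → Task 7 → Task 8 → Task 9.

Variance along critical path = 4.000 + 5.444 + 2.778 + 5.444 = 17.667; σ = √17.667 = 4.203 hours.
Z = (36 − 38) / 4.203 = -0.476
P(T ≤ 36) = Φ(-0.476) ≈ 0.317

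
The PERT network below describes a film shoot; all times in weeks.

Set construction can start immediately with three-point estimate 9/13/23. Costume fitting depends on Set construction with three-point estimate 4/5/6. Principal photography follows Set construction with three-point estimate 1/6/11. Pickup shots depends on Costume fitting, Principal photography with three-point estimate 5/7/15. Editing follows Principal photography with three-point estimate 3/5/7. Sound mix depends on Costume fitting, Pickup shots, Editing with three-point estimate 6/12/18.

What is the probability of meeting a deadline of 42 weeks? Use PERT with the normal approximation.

te_Set construction = (9 + 4·13 + 23)/6 = 84/6 = 14; σ²_Set construction = ((23−9)/6)² = 5.444
te_Costume fitting = (4 + 4·5 + 6)/6 = 30/6 = 5; σ²_Costume fitting = ((6−4)/6)² = 0.111
te_Principal photography = (1 + 4·6 + 11)/6 = 36/6 = 6; σ²_Principal photography = ((11−1)/6)² = 2.778
te_Pickup shots = (5 + 4·7 + 15)/6 = 48/6 = 8; σ²_Pickup shots = ((15−5)/6)² = 2.778
te_Editing = (3 + 4·5 + 7)/6 = 30/6 = 5; σ²_Editing = ((7−3)/6)² = 0.444
te_Sound mix = (6 + 4·12 + 18)/6 = 72/6 = 12; σ²_Sound mix = ((18−6)/6)² = 4.000

Forward pass:
ES_Set construction = 0; EF_Set construction = 14
ES_Costume fitting = 14; EF_Costume fitting = 14+5 = 19
ES_Principal photography = 14; EF_Principal photography = 14+6 = 20
ES_Pickup shots = max(EF_Costume fitting=19, EF_Principal photography=20) = 20; EF_Pickup shots = 20+8 = 28
ES_Editing = 20; EF_Editing = 20+5 = 25
ES_Sound mix = max(EF_Costume fitting=19, EF_Pickup shots=28, EF_Editing=25) = 28; EF_Sound mix = 28+12 = 40
Expected project duration μ = 40 weeks. Critical path: Set construction → Principal photography → Pickup shots → Sound mix.

Variance along critical path = 5.444 + 2.778 + 2.778 + 4.000 = 15.000; σ = √15.000 = 3.873 weeks.
Z = (42 − 40) / 3.873 = 0.516
P(T ≤ 42) = Φ(0.516) ≈ 0.697

0.697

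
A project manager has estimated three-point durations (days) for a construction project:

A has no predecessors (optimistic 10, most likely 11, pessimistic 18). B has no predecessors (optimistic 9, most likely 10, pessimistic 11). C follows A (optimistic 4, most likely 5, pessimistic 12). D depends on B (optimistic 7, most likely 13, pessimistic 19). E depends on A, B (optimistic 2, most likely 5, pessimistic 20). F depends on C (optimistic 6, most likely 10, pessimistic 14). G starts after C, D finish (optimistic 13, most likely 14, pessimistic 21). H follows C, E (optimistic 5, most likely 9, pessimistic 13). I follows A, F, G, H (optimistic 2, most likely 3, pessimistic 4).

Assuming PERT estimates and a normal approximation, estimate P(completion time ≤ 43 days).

te_A = (10 + 4·11 + 18)/6 = 72/6 = 12; σ²_A = ((18−10)/6)² = 1.778
te_B = (9 + 4·10 + 11)/6 = 60/6 = 10; σ²_B = ((11−9)/6)² = 0.111
te_C = (4 + 4·5 + 12)/6 = 36/6 = 6; σ²_C = ((12−4)/6)² = 1.778
te_D = (7 + 4·13 + 19)/6 = 78/6 = 13; σ²_D = ((19−7)/6)² = 4.000
te_E = (2 + 4·5 + 20)/6 = 42/6 = 7; σ²_E = ((20−2)/6)² = 9.000
te_F = (6 + 4·10 + 14)/6 = 60/6 = 10; σ²_F = ((14−6)/6)² = 1.778
te_G = (13 + 4·14 + 21)/6 = 90/6 = 15; σ²_G = ((21−13)/6)² = 1.778
te_H = (5 + 4·9 + 13)/6 = 54/6 = 9; σ²_H = ((13−5)/6)² = 1.778
te_I = (2 + 4·3 + 4)/6 = 18/6 = 3; σ²_I = ((4−2)/6)² = 0.111

Forward pass:
ES_A = 0; EF_A = 12
ES_B = 0; EF_B = 10
ES_C = 12; EF_C = 12+6 = 18
ES_D = 10; EF_D = 10+13 = 23
ES_E = max(EF_A=12, EF_B=10) = 12; EF_E = 12+7 = 19
ES_F = 18; EF_F = 18+10 = 28
ES_G = max(EF_C=18, EF_D=23) = 23; EF_G = 23+15 = 38
ES_H = max(EF_C=18, EF_E=19) = 19; EF_H = 19+9 = 28
ES_I = max(EF_A=12, EF_F=28, EF_G=38, EF_H=28) = 38; EF_I = 38+3 = 41
Expected project duration μ = 41 days. Critical path: B → D → G → I.

Variance along critical path = 0.111 + 4.000 + 1.778 + 0.111 = 6.000; σ = √6.000 = 2.449 days.
Z = (43 − 41) / 2.449 = 0.816
P(T ≤ 43) = Φ(0.816) ≈ 0.793

0.793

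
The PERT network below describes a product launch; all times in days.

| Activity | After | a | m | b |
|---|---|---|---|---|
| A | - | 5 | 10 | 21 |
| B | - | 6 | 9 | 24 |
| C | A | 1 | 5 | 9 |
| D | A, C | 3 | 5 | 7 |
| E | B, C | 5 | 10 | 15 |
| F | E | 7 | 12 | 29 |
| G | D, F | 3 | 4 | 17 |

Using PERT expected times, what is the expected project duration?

46 days

te_A = (5 + 4·10 + 21)/6 = 66/6 = 11
te_B = (6 + 4·9 + 24)/6 = 66/6 = 11
te_C = (1 + 4·5 + 9)/6 = 30/6 = 5
te_D = (3 + 4·5 + 7)/6 = 30/6 = 5
te_E = (5 + 4·10 + 15)/6 = 60/6 = 10
te_F = (7 + 4·12 + 29)/6 = 84/6 = 14
te_G = (3 + 4·4 + 17)/6 = 36/6 = 6

Forward pass:
ES_A = 0; EF_A = 11
ES_B = 0; EF_B = 11
ES_C = 11; EF_C = 11+5 = 16
ES_D = max(EF_A=11, EF_C=16) = 16; EF_D = 16+5 = 21
ES_E = max(EF_B=11, EF_C=16) = 16; EF_E = 16+10 = 26
ES_F = 26; EF_F = 26+14 = 40
ES_G = max(EF_D=21, EF_F=40) = 40; EF_G = 40+6 = 46
Expected project duration μ = 46 days. Critical path: A → C → E → F → G.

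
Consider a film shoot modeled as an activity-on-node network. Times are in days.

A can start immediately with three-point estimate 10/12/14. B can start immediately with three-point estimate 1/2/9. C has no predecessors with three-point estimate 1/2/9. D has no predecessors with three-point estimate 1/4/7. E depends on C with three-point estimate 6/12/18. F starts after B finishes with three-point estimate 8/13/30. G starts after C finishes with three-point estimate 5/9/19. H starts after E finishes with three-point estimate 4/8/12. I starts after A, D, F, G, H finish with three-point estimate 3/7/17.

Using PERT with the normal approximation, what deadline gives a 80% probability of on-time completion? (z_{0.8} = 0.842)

34.0 days

te_A = (10 + 4·12 + 14)/6 = 72/6 = 12; σ²_A = ((14−10)/6)² = 0.444
te_B = (1 + 4·2 + 9)/6 = 18/6 = 3; σ²_B = ((9−1)/6)² = 1.778
te_C = (1 + 4·2 + 9)/6 = 18/6 = 3; σ²_C = ((9−1)/6)² = 1.778
te_D = (1 + 4·4 + 7)/6 = 24/6 = 4; σ²_D = ((7−1)/6)² = 1.000
te_E = (6 + 4·12 + 18)/6 = 72/6 = 12; σ²_E = ((18−6)/6)² = 4.000
te_F = (8 + 4·13 + 30)/6 = 90/6 = 15; σ²_F = ((30−8)/6)² = 13.444
te_G = (5 + 4·9 + 19)/6 = 60/6 = 10; σ²_G = ((19−5)/6)² = 5.444
te_H = (4 + 4·8 + 12)/6 = 48/6 = 8; σ²_H = ((12−4)/6)² = 1.778
te_I = (3 + 4·7 + 17)/6 = 48/6 = 8; σ²_I = ((17−3)/6)² = 5.444

Forward pass:
ES_A = 0; EF_A = 12
ES_B = 0; EF_B = 3
ES_C = 0; EF_C = 3
ES_D = 0; EF_D = 4
ES_E = 3; EF_E = 3+12 = 15
ES_F = 3; EF_F = 3+15 = 18
ES_G = 3; EF_G = 3+10 = 13
ES_H = 15; EF_H = 15+8 = 23
ES_I = max(EF_A=12, EF_D=4, EF_F=18, EF_G=13, EF_H=23) = 23; EF_I = 23+8 = 31
Expected project duration μ = 31 days. Critical path: C → E → H → I.

Variance along critical path = 1.778 + 4.000 + 1.778 + 5.444 = 13.000; σ = 3.606 days.
D = μ + z·σ = 31 + 0.842·3.606 = 34.0 days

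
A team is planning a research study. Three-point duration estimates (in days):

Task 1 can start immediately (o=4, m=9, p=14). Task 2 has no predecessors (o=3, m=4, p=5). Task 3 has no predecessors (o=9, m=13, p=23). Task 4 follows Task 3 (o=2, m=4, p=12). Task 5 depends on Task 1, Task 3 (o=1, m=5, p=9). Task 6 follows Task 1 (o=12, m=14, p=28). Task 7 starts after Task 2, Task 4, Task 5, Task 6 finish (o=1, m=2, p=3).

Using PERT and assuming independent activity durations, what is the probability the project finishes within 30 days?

0.829

te_Task 1 = (4 + 4·9 + 14)/6 = 54/6 = 9; σ²_Task 1 = ((14−4)/6)² = 2.778
te_Task 2 = (3 + 4·4 + 5)/6 = 24/6 = 4; σ²_Task 2 = ((5−3)/6)² = 0.111
te_Task 3 = (9 + 4·13 + 23)/6 = 84/6 = 14; σ²_Task 3 = ((23−9)/6)² = 5.444
te_Task 4 = (2 + 4·4 + 12)/6 = 30/6 = 5; σ²_Task 4 = ((12−2)/6)² = 2.778
te_Task 5 = (1 + 4·5 + 9)/6 = 30/6 = 5; σ²_Task 5 = ((9−1)/6)² = 1.778
te_Task 6 = (12 + 4·14 + 28)/6 = 96/6 = 16; σ²_Task 6 = ((28−12)/6)² = 7.111
te_Task 7 = (1 + 4·2 + 3)/6 = 12/6 = 2; σ²_Task 7 = ((3−1)/6)² = 0.111

Forward pass:
ES_Task 1 = 0; EF_Task 1 = 9
ES_Task 2 = 0; EF_Task 2 = 4
ES_Task 3 = 0; EF_Task 3 = 14
ES_Task 4 = 14; EF_Task 4 = 14+5 = 19
ES_Task 5 = max(EF_Task 1=9, EF_Task 3=14) = 14; EF_Task 5 = 14+5 = 19
ES_Task 6 = 9; EF_Task 6 = 9+16 = 25
ES_Task 7 = max(EF_Task 2=4, EF_Task 4=19, EF_Task 5=19, EF_Task 6=25) = 25; EF_Task 7 = 25+2 = 27
Expected project duration μ = 27 days. Critical path: Task 1 → Task 6 → Task 7.

Variance along critical path = 2.778 + 7.111 + 0.111 = 10.000; σ = √10.000 = 3.162 days.
Z = (30 − 27) / 3.162 = 0.949
P(T ≤ 30) = Φ(0.949) ≈ 0.829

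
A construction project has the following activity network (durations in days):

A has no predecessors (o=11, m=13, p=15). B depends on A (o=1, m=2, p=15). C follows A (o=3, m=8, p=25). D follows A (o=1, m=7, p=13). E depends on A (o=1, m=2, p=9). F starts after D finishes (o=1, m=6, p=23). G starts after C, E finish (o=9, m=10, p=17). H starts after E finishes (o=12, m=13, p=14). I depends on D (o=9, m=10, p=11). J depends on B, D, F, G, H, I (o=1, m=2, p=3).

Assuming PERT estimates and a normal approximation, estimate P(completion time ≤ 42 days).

te_A = (11 + 4·13 + 15)/6 = 78/6 = 13; σ²_A = ((15−11)/6)² = 0.444
te_B = (1 + 4·2 + 15)/6 = 24/6 = 4; σ²_B = ((15−1)/6)² = 5.444
te_C = (3 + 4·8 + 25)/6 = 60/6 = 10; σ²_C = ((25−3)/6)² = 13.444
te_D = (1 + 4·7 + 13)/6 = 42/6 = 7; σ²_D = ((13−1)/6)² = 4.000
te_E = (1 + 4·2 + 9)/6 = 18/6 = 3; σ²_E = ((9−1)/6)² = 1.778
te_F = (1 + 4·6 + 23)/6 = 48/6 = 8; σ²_F = ((23−1)/6)² = 13.444
te_G = (9 + 4·10 + 17)/6 = 66/6 = 11; σ²_G = ((17−9)/6)² = 1.778
te_H = (12 + 4·13 + 14)/6 = 78/6 = 13; σ²_H = ((14−12)/6)² = 0.111
te_I = (9 + 4·10 + 11)/6 = 60/6 = 10; σ²_I = ((11−9)/6)² = 0.111
te_J = (1 + 4·2 + 3)/6 = 12/6 = 2; σ²_J = ((3−1)/6)² = 0.111

Forward pass:
ES_A = 0; EF_A = 13
ES_B = 13; EF_B = 13+4 = 17
ES_C = 13; EF_C = 13+10 = 23
ES_D = 13; EF_D = 13+7 = 20
ES_E = 13; EF_E = 13+3 = 16
ES_F = 20; EF_F = 20+8 = 28
ES_G = max(EF_C=23, EF_E=16) = 23; EF_G = 23+11 = 34
ES_H = 16; EF_H = 16+13 = 29
ES_I = 20; EF_I = 20+10 = 30
ES_J = max(EF_B=17, EF_D=20, EF_F=28, EF_G=34, EF_H=29, EF_I=30) = 34; EF_J = 34+2 = 36
Expected project duration μ = 36 days. Critical path: A → C → G → J.

Variance along critical path = 0.444 + 13.444 + 1.778 + 0.111 = 15.778; σ = √15.778 = 3.972 days.
Z = (42 − 36) / 3.972 = 1.511
P(T ≤ 42) = Φ(1.511) ≈ 0.935

0.935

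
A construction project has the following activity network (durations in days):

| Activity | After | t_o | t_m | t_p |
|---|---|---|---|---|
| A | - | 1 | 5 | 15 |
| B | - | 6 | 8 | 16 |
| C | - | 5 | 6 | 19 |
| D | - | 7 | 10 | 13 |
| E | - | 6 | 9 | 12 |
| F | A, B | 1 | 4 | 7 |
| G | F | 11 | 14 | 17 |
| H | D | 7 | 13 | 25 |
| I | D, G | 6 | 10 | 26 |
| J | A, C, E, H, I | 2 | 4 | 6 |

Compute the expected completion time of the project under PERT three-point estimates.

te_A = (1 + 4·5 + 15)/6 = 36/6 = 6
te_B = (6 + 4·8 + 16)/6 = 54/6 = 9
te_C = (5 + 4·6 + 19)/6 = 48/6 = 8
te_D = (7 + 4·10 + 13)/6 = 60/6 = 10
te_E = (6 + 4·9 + 12)/6 = 54/6 = 9
te_F = (1 + 4·4 + 7)/6 = 24/6 = 4
te_G = (11 + 4·14 + 17)/6 = 84/6 = 14
te_H = (7 + 4·13 + 25)/6 = 84/6 = 14
te_I = (6 + 4·10 + 26)/6 = 72/6 = 12
te_J = (2 + 4·4 + 6)/6 = 24/6 = 4

Forward pass:
ES_A = 0; EF_A = 6
ES_B = 0; EF_B = 9
ES_C = 0; EF_C = 8
ES_D = 0; EF_D = 10
ES_E = 0; EF_E = 9
ES_F = max(EF_A=6, EF_B=9) = 9; EF_F = 9+4 = 13
ES_G = 13; EF_G = 13+14 = 27
ES_H = 10; EF_H = 10+14 = 24
ES_I = max(EF_D=10, EF_G=27) = 27; EF_I = 27+12 = 39
ES_J = max(EF_A=6, EF_C=8, EF_E=9, EF_H=24, EF_I=39) = 39; EF_J = 39+4 = 43
Expected project duration μ = 43 days. Critical path: B → F → G → I → J.

43 days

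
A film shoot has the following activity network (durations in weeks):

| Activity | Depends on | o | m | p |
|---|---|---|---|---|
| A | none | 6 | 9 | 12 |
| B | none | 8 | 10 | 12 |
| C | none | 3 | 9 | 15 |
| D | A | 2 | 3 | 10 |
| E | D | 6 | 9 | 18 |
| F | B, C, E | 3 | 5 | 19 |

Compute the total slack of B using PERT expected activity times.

te_A = (6 + 4·9 + 12)/6 = 54/6 = 9
te_B = (8 + 4·10 + 12)/6 = 60/6 = 10
te_C = (3 + 4·9 + 15)/6 = 54/6 = 9
te_D = (2 + 4·3 + 10)/6 = 24/6 = 4
te_E = (6 + 4·9 + 18)/6 = 60/6 = 10
te_F = (3 + 4·5 + 19)/6 = 42/6 = 7

Forward pass:
ES_A = 0; EF_A = 9
ES_B = 0; EF_B = 10
ES_C = 0; EF_C = 9
ES_D = 9; EF_D = 9+4 = 13
ES_E = 13; EF_E = 13+10 = 23
ES_F = max(EF_B=10, EF_C=9, EF_E=23) = 23; EF_F = 23+7 = 30
Expected project duration μ = 30 weeks. Critical path: A → D → E → F.

Backward pass:
LF_F = 30; LS_F = 30−7 = 23
LF_E = LS_F = 23; LS_E = 23−10 = 13
LF_D = LS_E = 13; LS_D = 13−4 = 9
LF_C = LS_F = 23; LS_C = 23−9 = 14
LF_B = LS_F = 23; LS_B = 23−10 = 13
LF_A = LS_D = 9; LS_A = 9−9 = 0
Slack_B = LS_B − ES_B = 13 − 0 = 13

13 weeks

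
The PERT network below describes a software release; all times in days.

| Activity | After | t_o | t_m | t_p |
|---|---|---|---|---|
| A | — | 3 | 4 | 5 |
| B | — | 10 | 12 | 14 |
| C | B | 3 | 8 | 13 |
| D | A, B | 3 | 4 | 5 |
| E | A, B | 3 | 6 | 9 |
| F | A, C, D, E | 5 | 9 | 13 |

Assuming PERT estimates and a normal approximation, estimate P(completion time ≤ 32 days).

0.910

te_A = (3 + 4·4 + 5)/6 = 24/6 = 4; σ²_A = ((5−3)/6)² = 0.111
te_B = (10 + 4·12 + 14)/6 = 72/6 = 12; σ²_B = ((14−10)/6)² = 0.444
te_C = (3 + 4·8 + 13)/6 = 48/6 = 8; σ²_C = ((13−3)/6)² = 2.778
te_D = (3 + 4·4 + 5)/6 = 24/6 = 4; σ²_D = ((5−3)/6)² = 0.111
te_E = (3 + 4·6 + 9)/6 = 36/6 = 6; σ²_E = ((9−3)/6)² = 1.000
te_F = (5 + 4·9 + 13)/6 = 54/6 = 9; σ²_F = ((13−5)/6)² = 1.778

Forward pass:
ES_A = 0; EF_A = 4
ES_B = 0; EF_B = 12
ES_C = 12; EF_C = 12+8 = 20
ES_D = max(EF_A=4, EF_B=12) = 12; EF_D = 12+4 = 16
ES_E = max(EF_A=4, EF_B=12) = 12; EF_E = 12+6 = 18
ES_F = max(EF_A=4, EF_C=20, EF_D=16, EF_E=18) = 20; EF_F = 20+9 = 29
Expected project duration μ = 29 days. Critical path: B → C → F.

Variance along critical path = 0.444 + 2.778 + 1.778 = 5.000; σ = √5.000 = 2.236 days.
Z = (32 − 29) / 2.236 = 1.342
P(T ≤ 32) = Φ(1.342) ≈ 0.910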